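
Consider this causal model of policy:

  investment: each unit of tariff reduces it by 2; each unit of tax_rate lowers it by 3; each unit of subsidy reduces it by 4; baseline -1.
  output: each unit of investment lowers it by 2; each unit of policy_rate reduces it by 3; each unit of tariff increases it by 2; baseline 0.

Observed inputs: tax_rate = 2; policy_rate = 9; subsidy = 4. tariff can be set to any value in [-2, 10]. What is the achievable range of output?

7 to 79

Substituting into the investment equation gives investment = -2*tariff - 23.
Substituting into the output equation gives output = 6*tariff + 19.
Linear in tariff, so extremes are at the endpoints: tariff = -2 gives output = 7; tariff = 10 gives output = 79.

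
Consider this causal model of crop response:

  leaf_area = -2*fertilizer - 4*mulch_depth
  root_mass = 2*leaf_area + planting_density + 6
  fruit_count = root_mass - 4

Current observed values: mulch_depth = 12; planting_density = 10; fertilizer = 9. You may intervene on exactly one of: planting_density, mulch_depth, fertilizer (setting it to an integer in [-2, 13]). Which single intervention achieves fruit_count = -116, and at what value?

Intervening on planting_density: fruit_count = planting_density - 130. Reaching -116 requires planting_density = 14, outside [-2, 13].
Intervening on mulch_depth: fruit_count = -8*mulch_depth - 24. Reaching -116 requires mulch_depth = 23/2, not an integer.
Intervening on fertilizer: with other inputs at their observed values, fruit_count = -4*fertilizer - 84. Solving for -116 gives fertilizer = 8, within [-2, 13].

set fertilizer = 8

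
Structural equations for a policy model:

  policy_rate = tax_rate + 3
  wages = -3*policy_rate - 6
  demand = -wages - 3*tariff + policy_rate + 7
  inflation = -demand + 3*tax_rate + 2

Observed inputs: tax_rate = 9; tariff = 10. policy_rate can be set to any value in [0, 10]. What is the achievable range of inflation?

6 to 46

Intervening on policy_rate fixes its value directly, overriding its dependence on tax_rate.
Substituting into the demand equation gives demand = 4*policy_rate - 17.
Substituting into the inflation equation gives inflation = -4*policy_rate + 46.
Linear in policy_rate, so extremes are at the endpoints: policy_rate = 0 gives inflation = 46; policy_rate = 10 gives inflation = 6.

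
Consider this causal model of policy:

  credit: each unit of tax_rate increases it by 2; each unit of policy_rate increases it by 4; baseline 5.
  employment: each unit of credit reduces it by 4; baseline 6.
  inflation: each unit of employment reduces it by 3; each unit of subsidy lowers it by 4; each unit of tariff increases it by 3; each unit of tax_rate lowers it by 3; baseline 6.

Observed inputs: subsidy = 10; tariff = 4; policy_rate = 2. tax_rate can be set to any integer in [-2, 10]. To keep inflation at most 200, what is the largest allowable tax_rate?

tax_rate = 4

Substituting into the credit equation gives credit = 2*tax_rate + 13.
employment becomes -8*tax_rate - 46.
Substituting into the inflation equation gives inflation = 21*tax_rate + 116.
Require 21*tax_rate + 116 ≤ 200, so tax_rate ≤ 4.
The largest integer in [-2, 10] satisfying this is 4.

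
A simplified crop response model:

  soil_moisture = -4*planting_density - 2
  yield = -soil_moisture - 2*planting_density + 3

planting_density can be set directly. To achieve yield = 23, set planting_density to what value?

planting_density = 9

Substituting into the yield equation gives yield = 2*planting_density + 5.
Solve 2*planting_density + 5 = 23: planting_density = (23 - 5) / 2 = 9.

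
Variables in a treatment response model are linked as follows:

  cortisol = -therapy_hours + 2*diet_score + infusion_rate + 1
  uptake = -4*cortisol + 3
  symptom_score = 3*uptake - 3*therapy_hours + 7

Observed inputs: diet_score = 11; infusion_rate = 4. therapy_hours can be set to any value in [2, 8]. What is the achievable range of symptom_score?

-290 to -236

Substituting into the cortisol equation gives cortisol = -therapy_hours + 27.
So uptake = 4*therapy_hours - 105.
symptom_score becomes 9*therapy_hours - 308.
Linear in therapy_hours, so extremes are at the endpoints: therapy_hours = 2 gives symptom_score = -290; therapy_hours = 8 gives symptom_score = -236.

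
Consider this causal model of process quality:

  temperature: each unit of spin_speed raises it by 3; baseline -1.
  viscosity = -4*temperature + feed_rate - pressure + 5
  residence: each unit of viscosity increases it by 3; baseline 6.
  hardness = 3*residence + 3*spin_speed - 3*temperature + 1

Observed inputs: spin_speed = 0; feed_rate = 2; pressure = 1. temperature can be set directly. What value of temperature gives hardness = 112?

Intervening on temperature fixes its value directly, overriding its dependence on spin_speed.
Substituting into the viscosity equation gives viscosity = -4*temperature + 6.
So residence = -12*temperature + 24.
Substituting into the hardness equation gives hardness = -39*temperature + 73.
Solve -39*temperature + 73 = 112: temperature = (112 - 73) / -39 = -1.

temperature = -1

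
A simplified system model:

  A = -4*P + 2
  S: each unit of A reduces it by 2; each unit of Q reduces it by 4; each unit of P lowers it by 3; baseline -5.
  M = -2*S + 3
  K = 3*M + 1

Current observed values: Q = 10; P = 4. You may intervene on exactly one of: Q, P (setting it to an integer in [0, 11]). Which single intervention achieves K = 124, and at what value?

set P = 6

Intervening on Q: K = 24*Q - 56. Reaching 124 requires Q = 15/2, not an integer.
Intervening on P: with other inputs at their observed values, K = -30*P + 304. Solving for 124 gives P = 6, within [0, 11].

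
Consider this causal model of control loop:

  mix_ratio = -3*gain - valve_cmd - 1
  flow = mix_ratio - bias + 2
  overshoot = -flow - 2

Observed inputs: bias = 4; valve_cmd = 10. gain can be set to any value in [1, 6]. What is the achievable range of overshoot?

14 to 29

Substituting into the mix_ratio equation gives mix_ratio = -3*gain - 11.
Substituting into the flow equation gives flow = -3*gain - 13.
Substituting into the overshoot equation gives overshoot = 3*gain + 11.
Linear in gain, so extremes are at the endpoints: gain = 1 gives overshoot = 14; gain = 6 gives overshoot = 29.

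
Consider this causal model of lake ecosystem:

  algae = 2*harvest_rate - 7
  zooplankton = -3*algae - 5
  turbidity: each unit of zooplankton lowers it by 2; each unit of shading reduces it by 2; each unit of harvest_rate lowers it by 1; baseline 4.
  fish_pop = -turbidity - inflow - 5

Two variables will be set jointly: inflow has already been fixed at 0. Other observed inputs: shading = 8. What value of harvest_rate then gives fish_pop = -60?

harvest_rate = 9

With inflow held at 0:
Substituting into the zooplankton equation gives zooplankton = -6*harvest_rate + 16.
Substituting into the turbidity equation gives turbidity = 11*harvest_rate - 44.
Substituting into the fish_pop equation gives fish_pop = -11*harvest_rate + 39.
Solve -11*harvest_rate + 39 = -60: harvest_rate = (-60 - 39) / -11 = 9.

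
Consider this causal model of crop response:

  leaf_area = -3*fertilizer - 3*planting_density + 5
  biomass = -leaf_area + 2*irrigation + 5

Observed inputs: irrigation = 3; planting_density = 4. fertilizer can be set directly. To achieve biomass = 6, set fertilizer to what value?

Substituting into the leaf_area equation gives leaf_area = -3*fertilizer - 7.
Substituting into the biomass equation gives biomass = 3*fertilizer + 18.
Solve 3*fertilizer + 18 = 6: fertilizer = (6 - 18) / 3 = -4.

fertilizer = -4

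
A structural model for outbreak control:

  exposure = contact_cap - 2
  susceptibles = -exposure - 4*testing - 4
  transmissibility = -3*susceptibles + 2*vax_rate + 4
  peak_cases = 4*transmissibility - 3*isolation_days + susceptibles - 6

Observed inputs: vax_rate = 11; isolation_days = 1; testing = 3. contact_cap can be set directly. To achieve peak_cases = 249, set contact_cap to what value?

contact_cap = 0

Substituting into the susceptibles equation gives susceptibles = -contact_cap - 14.
This gives transmissibility = 3*contact_cap + 68.
Substituting into the peak_cases equation gives peak_cases = 11*contact_cap + 249.
Solve 11*contact_cap + 249 = 249: contact_cap = (249 - 249) / 11 = 0.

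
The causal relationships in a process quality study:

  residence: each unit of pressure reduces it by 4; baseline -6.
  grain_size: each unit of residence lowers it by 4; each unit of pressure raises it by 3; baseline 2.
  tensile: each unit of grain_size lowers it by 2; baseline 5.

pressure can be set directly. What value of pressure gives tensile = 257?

Substituting into the grain_size equation gives grain_size = 19*pressure + 26.
Substituting into the tensile equation gives tensile = -38*pressure - 47.
Solve -38*pressure - 47 = 257: pressure = (257 + 47) / -38 = -8.

pressure = -8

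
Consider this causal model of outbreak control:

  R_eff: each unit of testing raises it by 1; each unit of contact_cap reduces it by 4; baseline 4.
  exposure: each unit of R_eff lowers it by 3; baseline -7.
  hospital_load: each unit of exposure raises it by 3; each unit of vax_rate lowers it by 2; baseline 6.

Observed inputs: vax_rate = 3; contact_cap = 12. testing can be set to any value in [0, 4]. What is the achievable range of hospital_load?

Substituting into the R_eff equation gives R_eff = testing - 44.
So exposure = -3*testing + 125.
So hospital_load = -9*testing + 375.
Linear in testing, so extremes are at the endpoints: testing = 0 gives hospital_load = 375; testing = 4 gives hospital_load = 339.

339 to 375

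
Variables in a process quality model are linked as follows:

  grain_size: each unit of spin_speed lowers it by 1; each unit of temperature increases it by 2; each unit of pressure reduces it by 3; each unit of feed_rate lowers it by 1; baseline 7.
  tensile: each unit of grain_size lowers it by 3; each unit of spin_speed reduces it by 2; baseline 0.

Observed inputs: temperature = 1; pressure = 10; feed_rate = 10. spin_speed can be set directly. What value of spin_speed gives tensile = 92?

Substituting into the grain_size equation gives grain_size = -spin_speed - 31.
This gives tensile = spin_speed + 93.
Solve spin_speed + 93 = 92: spin_speed = (92 - 93) / 1 = -1.

spin_speed = -1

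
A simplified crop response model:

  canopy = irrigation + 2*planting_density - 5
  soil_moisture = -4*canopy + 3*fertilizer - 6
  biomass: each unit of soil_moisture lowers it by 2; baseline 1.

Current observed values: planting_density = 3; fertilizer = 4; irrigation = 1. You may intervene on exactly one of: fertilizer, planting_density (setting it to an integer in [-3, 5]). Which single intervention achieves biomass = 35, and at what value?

Intervening on fertilizer: with other inputs at their observed values, biomass = -6*fertilizer + 29. Solving for 35 gives fertilizer = -1, within [-3, 5].
Intervening on planting_density: biomass = 16*planting_density - 43. Reaching 35 requires planting_density = 39/8, not an integer.

set fertilizer = -1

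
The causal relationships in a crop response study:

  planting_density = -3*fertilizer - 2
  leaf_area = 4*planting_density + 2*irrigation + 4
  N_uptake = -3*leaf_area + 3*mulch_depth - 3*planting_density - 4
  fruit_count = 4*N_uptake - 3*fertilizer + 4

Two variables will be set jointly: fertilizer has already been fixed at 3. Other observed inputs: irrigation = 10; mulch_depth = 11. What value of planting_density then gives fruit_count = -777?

With fertilizer held at 3:
Intervening on planting_density fixes its value directly, overriding its dependence on fertilizer.
Substituting into the leaf_area equation gives leaf_area = 4*planting_density + 24.
This gives N_uptake = -15*planting_density - 43.
fruit_count becomes -60*planting_density - 177.
Solve -60*planting_density - 177 = -777: planting_density = (-777 + 177) / -60 = 10.

planting_density = 10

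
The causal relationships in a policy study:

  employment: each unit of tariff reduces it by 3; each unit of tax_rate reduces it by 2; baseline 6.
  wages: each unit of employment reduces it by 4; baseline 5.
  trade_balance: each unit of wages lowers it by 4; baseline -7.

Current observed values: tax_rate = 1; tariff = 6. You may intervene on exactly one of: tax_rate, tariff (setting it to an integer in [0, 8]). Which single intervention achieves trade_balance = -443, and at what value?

set tax_rate = 7

Intervening on tax_rate: with other inputs at their observed values, trade_balance = -32*tax_rate - 219. Solving for -443 gives tax_rate = 7, within [0, 8].
Intervening on tariff: trade_balance = -48*tariff + 37. Reaching -443 requires tariff = 10, outside [0, 8].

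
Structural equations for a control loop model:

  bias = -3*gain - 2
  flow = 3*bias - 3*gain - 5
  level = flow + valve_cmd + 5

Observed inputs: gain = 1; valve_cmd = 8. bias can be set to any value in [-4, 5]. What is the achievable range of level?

-7 to 20

Intervening on bias fixes its value directly, overriding its dependence on gain.
Substituting into the flow equation gives flow = 3*bias - 8.
So level = 3*bias + 5.
Linear in bias, so extremes are at the endpoints: bias = -4 gives level = -7; bias = 5 gives level = 20.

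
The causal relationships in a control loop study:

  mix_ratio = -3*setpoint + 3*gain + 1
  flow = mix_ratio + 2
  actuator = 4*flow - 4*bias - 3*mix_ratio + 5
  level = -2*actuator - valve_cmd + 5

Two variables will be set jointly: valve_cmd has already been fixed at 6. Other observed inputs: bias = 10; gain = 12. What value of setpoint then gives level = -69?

setpoint = -8

With valve_cmd held at 6:
Substituting into the mix_ratio equation gives mix_ratio = -3*setpoint + 37.
So flow = -3*setpoint + 39.
actuator becomes -3*setpoint + 10.
This gives level = 6*setpoint - 21.
Solve 6*setpoint - 21 = -69: setpoint = (-69 + 21) / 6 = -8.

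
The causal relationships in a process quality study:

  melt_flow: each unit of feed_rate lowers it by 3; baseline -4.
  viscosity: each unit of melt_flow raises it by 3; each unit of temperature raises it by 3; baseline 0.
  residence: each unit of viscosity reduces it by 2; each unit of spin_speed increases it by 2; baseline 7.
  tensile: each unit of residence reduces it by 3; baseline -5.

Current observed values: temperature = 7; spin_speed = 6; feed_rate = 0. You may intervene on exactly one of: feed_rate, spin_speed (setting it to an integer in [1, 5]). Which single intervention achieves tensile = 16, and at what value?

Intervening on feed_rate: tensile = -54*feed_rate - 8. Reaching 16 requires feed_rate = -4/9, not an integer.
Intervening on spin_speed: with other inputs at their observed values, tensile = -6*spin_speed + 28. Solving for 16 gives spin_speed = 2, within [1, 5].

set spin_speed = 2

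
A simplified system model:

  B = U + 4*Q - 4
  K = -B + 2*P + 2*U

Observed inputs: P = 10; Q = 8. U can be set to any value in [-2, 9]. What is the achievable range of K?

-10 to 1

Substituting into the B equation gives B = U + 28.
This gives K = U - 8.
Linear in U, so extremes are at the endpoints: U = -2 gives K = -10; U = 9 gives K = 1.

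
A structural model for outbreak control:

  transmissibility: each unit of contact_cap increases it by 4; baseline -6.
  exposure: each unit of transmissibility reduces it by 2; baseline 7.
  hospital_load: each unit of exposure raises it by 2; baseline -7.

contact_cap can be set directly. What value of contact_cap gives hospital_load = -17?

contact_cap = 3

Substituting into the exposure equation gives exposure = -8*contact_cap + 19.
hospital_load becomes -16*contact_cap + 31.
Solve -16*contact_cap + 31 = -17: contact_cap = (-17 - 31) / -16 = 3.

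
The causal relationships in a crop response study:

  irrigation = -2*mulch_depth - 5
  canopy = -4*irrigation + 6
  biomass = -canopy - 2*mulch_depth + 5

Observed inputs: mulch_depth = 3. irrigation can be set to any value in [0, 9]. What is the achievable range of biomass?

Intervening on irrigation fixes its value directly, overriding its dependence on mulch_depth.
Substituting into the biomass equation gives biomass = 4*irrigation - 7.
Linear in irrigation, so extremes are at the endpoints: irrigation = 0 gives biomass = -7; irrigation = 9 gives biomass = 29.

-7 to 29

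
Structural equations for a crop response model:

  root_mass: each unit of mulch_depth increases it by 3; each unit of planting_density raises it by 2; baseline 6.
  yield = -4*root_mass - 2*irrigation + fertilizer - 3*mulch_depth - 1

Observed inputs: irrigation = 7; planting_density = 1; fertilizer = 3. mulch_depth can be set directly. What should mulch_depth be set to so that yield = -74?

mulch_depth = 2

Substituting into the root_mass equation gives root_mass = 3*mulch_depth + 8.
Substituting into the yield equation gives yield = -15*mulch_depth - 44.
Solve -15*mulch_depth - 44 = -74: mulch_depth = (-74 + 44) / -15 = 2.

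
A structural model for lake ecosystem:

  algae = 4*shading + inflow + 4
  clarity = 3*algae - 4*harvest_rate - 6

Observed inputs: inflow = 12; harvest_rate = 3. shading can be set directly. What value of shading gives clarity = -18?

Substituting into the algae equation gives algae = 4*shading + 16.
This gives clarity = 12*shading + 30.
Solve 12*shading + 30 = -18: shading = (-18 - 30) / 12 = -4.

shading = -4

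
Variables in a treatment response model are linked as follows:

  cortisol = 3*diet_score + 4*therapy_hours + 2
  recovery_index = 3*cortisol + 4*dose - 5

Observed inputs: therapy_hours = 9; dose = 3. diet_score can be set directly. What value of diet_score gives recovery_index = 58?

diet_score = -7

Substituting into the cortisol equation gives cortisol = 3*diet_score + 38.
recovery_index becomes 9*diet_score + 121.
Solve 9*diet_score + 121 = 58: diet_score = (58 - 121) / 9 = -7.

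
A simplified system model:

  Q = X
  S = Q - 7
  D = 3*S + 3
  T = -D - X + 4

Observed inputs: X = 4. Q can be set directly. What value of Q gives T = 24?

Intervening on Q fixes its value directly, overriding its dependence on X.
Substituting into the D equation gives D = 3*Q - 18.
Substituting into the T equation gives T = -3*Q + 18.
Solve -3*Q + 18 = 24: Q = (24 - 18) / -3 = -2.

Q = -2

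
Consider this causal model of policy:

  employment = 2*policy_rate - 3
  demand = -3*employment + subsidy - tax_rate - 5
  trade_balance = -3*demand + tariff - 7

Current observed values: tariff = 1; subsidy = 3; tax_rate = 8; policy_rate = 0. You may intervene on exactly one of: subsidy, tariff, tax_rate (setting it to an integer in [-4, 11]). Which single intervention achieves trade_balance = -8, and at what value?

set tariff = -4

Intervening on subsidy: trade_balance = -3*subsidy + 6. Reaching -8 requires subsidy = 14/3, not an integer.
Intervening on tariff: with other inputs at their observed values, trade_balance = tariff - 4. Solving for -8 gives tariff = -4, within [-4, 11].
Intervening on tax_rate: trade_balance = 3*tax_rate - 27. Reaching -8 requires tax_rate = 19/3, not an integer.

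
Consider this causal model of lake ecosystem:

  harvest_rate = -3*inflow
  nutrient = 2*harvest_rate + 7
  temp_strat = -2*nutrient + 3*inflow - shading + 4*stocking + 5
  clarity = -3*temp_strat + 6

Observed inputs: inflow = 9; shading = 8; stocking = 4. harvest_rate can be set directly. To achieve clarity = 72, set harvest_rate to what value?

Intervening on harvest_rate fixes its value directly, overriding its dependence on inflow.
Substituting into the temp_strat equation gives temp_strat = -4*harvest_rate + 26.
Substituting into the clarity equation gives clarity = 12*harvest_rate - 72.
Solve 12*harvest_rate - 72 = 72: harvest_rate = (72 + 72) / 12 = 12.

harvest_rate = 12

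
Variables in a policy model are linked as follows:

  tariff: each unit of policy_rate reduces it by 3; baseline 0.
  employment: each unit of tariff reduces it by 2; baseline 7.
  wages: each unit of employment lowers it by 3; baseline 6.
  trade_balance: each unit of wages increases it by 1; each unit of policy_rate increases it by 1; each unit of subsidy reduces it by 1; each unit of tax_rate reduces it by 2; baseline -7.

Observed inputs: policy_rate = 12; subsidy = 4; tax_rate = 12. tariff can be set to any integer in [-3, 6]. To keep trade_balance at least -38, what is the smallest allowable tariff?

Intervening on tariff fixes its value directly, overriding its dependence on policy_rate.
Substituting into the wages equation gives wages = 6*tariff - 15.
So trade_balance = 6*tariff - 38.
Require 6*tariff - 38 ≥ -38, so tariff ≥ 0.
The smallest integer in [-3, 6] satisfying this is 0.

tariff = 0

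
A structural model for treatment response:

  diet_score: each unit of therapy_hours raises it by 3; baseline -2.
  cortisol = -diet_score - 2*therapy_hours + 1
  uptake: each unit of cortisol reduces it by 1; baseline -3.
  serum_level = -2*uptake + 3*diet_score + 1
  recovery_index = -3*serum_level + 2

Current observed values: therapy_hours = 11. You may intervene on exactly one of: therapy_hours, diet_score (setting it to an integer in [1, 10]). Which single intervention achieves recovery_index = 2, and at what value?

set therapy_hours = 7

Intervening on therapy_hours: with other inputs at their observed values, recovery_index = 3*therapy_hours - 19. Solving for 2 gives therapy_hours = 7, within [1, 10].
Intervening on diet_score: recovery_index = -3*diet_score + 107. Reaching 2 requires diet_score = 35, outside [1, 10].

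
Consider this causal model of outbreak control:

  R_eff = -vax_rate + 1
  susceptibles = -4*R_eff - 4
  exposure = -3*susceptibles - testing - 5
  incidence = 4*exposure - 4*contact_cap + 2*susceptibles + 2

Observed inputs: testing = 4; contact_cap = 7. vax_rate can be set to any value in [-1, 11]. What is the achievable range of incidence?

Substituting into the susceptibles equation gives susceptibles = 4*vax_rate - 8.
exposure becomes -12*vax_rate + 15.
Substituting into the incidence equation gives incidence = -40*vax_rate + 18.
Linear in vax_rate, so extremes are at the endpoints: vax_rate = -1 gives incidence = 58; vax_rate = 11 gives incidence = -422.

-422 to 58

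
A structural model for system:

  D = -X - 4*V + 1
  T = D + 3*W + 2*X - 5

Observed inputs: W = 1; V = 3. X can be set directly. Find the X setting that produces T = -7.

X = 6

Substituting into the D equation gives D = -X - 11.
Substituting into the T equation gives T = X - 13.
Solve X - 13 = -7: X = (-7 + 13) / 1 = 6.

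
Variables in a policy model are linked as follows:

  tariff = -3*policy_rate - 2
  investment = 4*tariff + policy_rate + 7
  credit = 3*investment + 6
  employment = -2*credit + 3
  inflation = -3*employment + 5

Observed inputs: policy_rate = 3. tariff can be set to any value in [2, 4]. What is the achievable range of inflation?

Intervening on tariff fixes its value directly, overriding its dependence on policy_rate.
Substituting into the investment equation gives investment = 4*tariff + 10.
credit becomes 12*tariff + 36.
Substituting into the employment equation gives employment = -24*tariff - 69.
Substituting into the inflation equation gives inflation = 72*tariff + 212.
Linear in tariff, so extremes are at the endpoints: tariff = 2 gives inflation = 356; tariff = 4 gives inflation = 500.

356 to 500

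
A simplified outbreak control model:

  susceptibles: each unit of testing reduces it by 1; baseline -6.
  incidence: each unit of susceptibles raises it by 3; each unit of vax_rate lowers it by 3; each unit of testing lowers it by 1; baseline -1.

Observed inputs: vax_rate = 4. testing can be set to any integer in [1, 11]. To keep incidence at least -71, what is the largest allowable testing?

testing = 10

Substituting into the incidence equation gives incidence = -4*testing - 31.
Require -4*testing - 31 ≥ -71, so testing ≤ 10.
The largest integer in [1, 11] satisfying this is 10.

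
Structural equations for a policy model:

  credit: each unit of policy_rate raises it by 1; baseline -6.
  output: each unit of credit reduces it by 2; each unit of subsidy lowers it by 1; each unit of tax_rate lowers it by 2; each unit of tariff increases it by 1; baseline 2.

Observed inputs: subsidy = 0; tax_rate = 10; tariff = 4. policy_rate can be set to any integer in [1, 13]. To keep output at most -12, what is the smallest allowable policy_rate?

Substituting into the output equation gives output = -2*policy_rate - 2.
Require -2*policy_rate - 2 ≤ -12, so policy_rate ≥ 5.
The smallest integer in [1, 13] satisfying this is 5.

policy_rate = 5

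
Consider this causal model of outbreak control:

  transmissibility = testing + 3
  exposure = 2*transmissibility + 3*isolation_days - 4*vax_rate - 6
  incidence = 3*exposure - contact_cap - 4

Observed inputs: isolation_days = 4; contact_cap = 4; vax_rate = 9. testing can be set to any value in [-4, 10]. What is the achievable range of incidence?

Substituting into the exposure equation gives exposure = 2*testing - 24.
Substituting into the incidence equation gives incidence = 6*testing - 80.
Linear in testing, so extremes are at the endpoints: testing = -4 gives incidence = -104; testing = 10 gives incidence = -20.

-104 to -20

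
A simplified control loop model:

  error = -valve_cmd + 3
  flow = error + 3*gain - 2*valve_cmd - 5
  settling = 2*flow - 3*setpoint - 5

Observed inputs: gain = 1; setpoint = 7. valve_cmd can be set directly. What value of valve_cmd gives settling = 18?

valve_cmd = -7

Substituting into the flow equation gives flow = -3*valve_cmd + 1.
Substituting into the settling equation gives settling = -6*valve_cmd - 24.
Solve -6*valve_cmd - 24 = 18: valve_cmd = (18 + 24) / -6 = -7.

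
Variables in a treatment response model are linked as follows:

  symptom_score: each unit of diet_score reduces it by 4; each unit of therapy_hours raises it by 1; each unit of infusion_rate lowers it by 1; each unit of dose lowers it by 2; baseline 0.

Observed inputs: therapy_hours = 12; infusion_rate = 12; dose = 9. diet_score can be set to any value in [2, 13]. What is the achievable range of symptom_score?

-70 to -26

Substituting into the symptom_score equation gives symptom_score = -4*diet_score - 18.
Linear in diet_score, so extremes are at the endpoints: diet_score = 2 gives symptom_score = -26; diet_score = 13 gives symptom_score = -70.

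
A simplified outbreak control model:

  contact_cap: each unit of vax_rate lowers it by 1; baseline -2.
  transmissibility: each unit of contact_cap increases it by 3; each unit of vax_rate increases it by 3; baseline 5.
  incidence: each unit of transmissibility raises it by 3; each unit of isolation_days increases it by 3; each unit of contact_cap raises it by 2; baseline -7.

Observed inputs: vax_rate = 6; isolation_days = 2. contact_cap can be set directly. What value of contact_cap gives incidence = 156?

contact_cap = 8

Intervening on contact_cap fixes its value directly, overriding its dependence on vax_rate.
Substituting into the transmissibility equation gives transmissibility = 3*contact_cap + 23.
So incidence = 11*contact_cap + 68.
Solve 11*contact_cap + 68 = 156: contact_cap = (156 - 68) / 11 = 8.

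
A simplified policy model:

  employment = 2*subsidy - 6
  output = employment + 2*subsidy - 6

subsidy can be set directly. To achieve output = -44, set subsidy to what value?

Substituting into the output equation gives output = 4*subsidy - 12.
Solve 4*subsidy - 12 = -44: subsidy = (-44 + 12) / 4 = -8.

subsidy = -8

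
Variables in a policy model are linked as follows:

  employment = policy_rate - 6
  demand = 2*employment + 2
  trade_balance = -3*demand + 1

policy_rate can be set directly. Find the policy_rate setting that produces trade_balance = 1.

Substituting into the demand equation gives demand = 2*policy_rate - 10.
So trade_balance = -6*policy_rate + 31.
Solve -6*policy_rate + 31 = 1: policy_rate = (1 - 31) / -6 = 5.

policy_rate = 5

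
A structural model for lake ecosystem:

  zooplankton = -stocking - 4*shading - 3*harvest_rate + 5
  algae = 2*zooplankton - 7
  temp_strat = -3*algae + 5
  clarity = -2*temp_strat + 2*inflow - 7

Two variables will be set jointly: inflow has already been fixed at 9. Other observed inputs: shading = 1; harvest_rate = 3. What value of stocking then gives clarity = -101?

With inflow held at 9:
Substituting into the zooplankton equation gives zooplankton = -stocking - 8.
Substituting into the algae equation gives algae = -2*stocking - 23.
Substituting into the temp_strat equation gives temp_strat = 6*stocking + 74.
clarity becomes -12*stocking - 137.
Solve -12*stocking - 137 = -101: stocking = (-101 + 137) / -12 = -3.

stocking = -3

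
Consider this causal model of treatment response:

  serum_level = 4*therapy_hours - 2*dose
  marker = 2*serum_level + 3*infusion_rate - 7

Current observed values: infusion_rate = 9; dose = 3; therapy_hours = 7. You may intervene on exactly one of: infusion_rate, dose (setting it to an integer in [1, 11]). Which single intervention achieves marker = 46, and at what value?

Intervening on infusion_rate: with other inputs at their observed values, marker = 3*infusion_rate + 37. Solving for 46 gives infusion_rate = 3, within [1, 11].
Intervening on dose: marker = -4*dose + 76. Reaching 46 requires dose = 15/2, not an integer.

set infusion_rate = 3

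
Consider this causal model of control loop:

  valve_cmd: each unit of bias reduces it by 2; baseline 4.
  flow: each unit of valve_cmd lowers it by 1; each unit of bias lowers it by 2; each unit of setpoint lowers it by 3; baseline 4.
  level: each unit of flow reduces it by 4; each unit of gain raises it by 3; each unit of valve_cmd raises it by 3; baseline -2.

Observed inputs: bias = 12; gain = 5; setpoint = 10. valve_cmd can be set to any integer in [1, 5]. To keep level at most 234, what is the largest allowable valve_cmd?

valve_cmd = 3

Intervening on valve_cmd fixes its value directly, overriding its dependence on bias.
Substituting into the flow equation gives flow = -valve_cmd - 50.
level becomes 7*valve_cmd + 213.
Require 7*valve_cmd + 213 ≤ 234, so valve_cmd ≤ 3.
The largest integer in [1, 5] satisfying this is 3.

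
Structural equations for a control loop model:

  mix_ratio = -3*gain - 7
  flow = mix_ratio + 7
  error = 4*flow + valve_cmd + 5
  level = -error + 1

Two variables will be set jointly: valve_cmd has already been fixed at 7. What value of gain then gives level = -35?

gain = -2

With valve_cmd held at 7:
Substituting into the flow equation gives flow = -3*gain.
Substituting into the error equation gives error = -12*gain + 12.
Substituting into the level equation gives level = 12*gain - 11.
Solve 12*gain - 11 = -35: gain = (-35 + 11) / 12 = -2.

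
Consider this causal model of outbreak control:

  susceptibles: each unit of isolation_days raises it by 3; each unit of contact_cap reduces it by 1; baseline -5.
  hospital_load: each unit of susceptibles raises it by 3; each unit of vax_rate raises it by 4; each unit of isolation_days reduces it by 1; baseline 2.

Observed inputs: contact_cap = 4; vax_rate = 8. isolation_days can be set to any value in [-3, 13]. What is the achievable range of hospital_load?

Substituting into the susceptibles equation gives susceptibles = 3*isolation_days - 9.
Substituting into the hospital_load equation gives hospital_load = 8*isolation_days + 7.
Linear in isolation_days, so extremes are at the endpoints: isolation_days = -3 gives hospital_load = -17; isolation_days = 13 gives hospital_load = 111.

-17 to 111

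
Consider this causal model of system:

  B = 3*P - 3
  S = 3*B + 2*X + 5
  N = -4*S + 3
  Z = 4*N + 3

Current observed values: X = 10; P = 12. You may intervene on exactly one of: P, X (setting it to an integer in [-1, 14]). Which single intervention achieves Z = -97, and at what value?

Intervening on P: with other inputs at their observed values, Z = -144*P - 241. Solving for -97 gives P = -1, within [-1, 14].
Intervening on X: Z = -32*X - 1649. Reaching -97 requires X = -97/2, not an integer.

set P = -1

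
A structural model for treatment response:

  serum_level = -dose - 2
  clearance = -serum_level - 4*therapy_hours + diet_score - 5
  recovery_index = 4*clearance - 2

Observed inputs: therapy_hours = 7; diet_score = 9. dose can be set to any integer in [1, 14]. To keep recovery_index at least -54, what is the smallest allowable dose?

Substituting into the clearance equation gives clearance = dose - 22.
So recovery_index = 4*dose - 90.
Require 4*dose - 90 ≥ -54, so dose ≥ 9.
The smallest integer in [1, 14] satisfying this is 9.

dose = 9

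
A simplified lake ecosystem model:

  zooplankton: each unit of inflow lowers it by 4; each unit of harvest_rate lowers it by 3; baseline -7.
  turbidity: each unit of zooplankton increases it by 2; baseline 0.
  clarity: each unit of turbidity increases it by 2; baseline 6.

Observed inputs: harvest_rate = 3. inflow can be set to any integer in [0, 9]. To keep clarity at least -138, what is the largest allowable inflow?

inflow = 5

Substituting into the zooplankton equation gives zooplankton = -4*inflow - 16.
Substituting into the turbidity equation gives turbidity = -8*inflow - 32.
This gives clarity = -16*inflow - 58.
Require -16*inflow - 58 ≥ -138, so inflow ≤ 5.
The largest integer in [0, 9] satisfying this is 5.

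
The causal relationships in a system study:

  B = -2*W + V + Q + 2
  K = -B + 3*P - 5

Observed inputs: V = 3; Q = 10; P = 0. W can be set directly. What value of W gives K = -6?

Substituting into the B equation gives B = -2*W + 15.
K becomes 2*W - 20.
Solve 2*W - 20 = -6: W = (-6 + 20) / 2 = 7.

W = 7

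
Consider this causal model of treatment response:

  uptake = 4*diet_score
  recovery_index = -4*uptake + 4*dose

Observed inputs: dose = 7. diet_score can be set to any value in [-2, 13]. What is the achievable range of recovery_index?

-180 to 60

Substituting into the recovery_index equation gives recovery_index = -16*diet_score + 28.
Linear in diet_score, so extremes are at the endpoints: diet_score = -2 gives recovery_index = 60; diet_score = 13 gives recovery_index = -180.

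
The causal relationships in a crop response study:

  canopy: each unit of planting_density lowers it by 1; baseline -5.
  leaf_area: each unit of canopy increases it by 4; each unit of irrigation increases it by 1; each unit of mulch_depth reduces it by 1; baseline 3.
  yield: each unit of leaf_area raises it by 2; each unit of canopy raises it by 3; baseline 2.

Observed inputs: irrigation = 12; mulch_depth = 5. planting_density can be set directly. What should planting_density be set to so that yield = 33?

Substituting into the leaf_area equation gives leaf_area = -4*planting_density - 10.
Substituting into the yield equation gives yield = -11*planting_density - 33.
Solve -11*planting_density - 33 = 33: planting_density = (33 + 33) / -11 = -6.

planting_density = -6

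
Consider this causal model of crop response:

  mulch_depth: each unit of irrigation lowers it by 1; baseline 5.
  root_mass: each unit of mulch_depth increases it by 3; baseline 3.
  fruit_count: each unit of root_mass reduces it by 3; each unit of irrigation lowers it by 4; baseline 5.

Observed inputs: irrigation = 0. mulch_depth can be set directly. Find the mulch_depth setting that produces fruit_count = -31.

mulch_depth = 3

Intervening on mulch_depth fixes its value directly, overriding its dependence on irrigation.
Substituting into the fruit_count equation gives fruit_count = -9*mulch_depth - 4.
Solve -9*mulch_depth - 4 = -31: mulch_depth = (-31 + 4) / -9 = 3.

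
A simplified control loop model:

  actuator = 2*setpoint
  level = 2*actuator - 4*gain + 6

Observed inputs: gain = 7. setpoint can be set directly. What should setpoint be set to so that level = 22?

Substituting into the level equation gives level = 4*setpoint - 22.
Solve 4*setpoint - 22 = 22: setpoint = (22 + 22) / 4 = 11.

setpoint = 11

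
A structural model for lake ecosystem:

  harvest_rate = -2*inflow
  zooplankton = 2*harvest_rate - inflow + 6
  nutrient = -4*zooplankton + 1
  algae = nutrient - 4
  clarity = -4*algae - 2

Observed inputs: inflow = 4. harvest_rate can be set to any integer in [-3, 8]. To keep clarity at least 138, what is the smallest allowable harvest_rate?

Intervening on harvest_rate fixes its value directly, overriding its dependence on inflow.
Substituting into the zooplankton equation gives zooplankton = 2*harvest_rate + 2.
Substituting into the nutrient equation gives nutrient = -8*harvest_rate - 7.
This gives algae = -8*harvest_rate - 11.
Substituting into the clarity equation gives clarity = 32*harvest_rate + 42.
Require 32*harvest_rate + 42 ≥ 138, so harvest_rate ≥ 3.
The smallest integer in [-3, 8] satisfying this is 3.

harvest_rate = 3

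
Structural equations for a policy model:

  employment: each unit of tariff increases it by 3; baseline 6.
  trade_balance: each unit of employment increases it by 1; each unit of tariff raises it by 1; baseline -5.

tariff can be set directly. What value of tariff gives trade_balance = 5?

tariff = 1

Substituting into the trade_balance equation gives trade_balance = 4*tariff + 1.
Solve 4*tariff + 1 = 5: tariff = (5 - 1) / 4 = 1.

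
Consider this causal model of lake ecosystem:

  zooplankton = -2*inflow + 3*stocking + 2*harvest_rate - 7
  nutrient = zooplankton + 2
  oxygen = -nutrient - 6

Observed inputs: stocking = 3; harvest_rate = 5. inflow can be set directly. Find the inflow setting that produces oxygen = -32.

Substituting into the zooplankton equation gives zooplankton = -2*inflow + 12.
So nutrient = -2*inflow + 14.
Substituting into the oxygen equation gives oxygen = 2*inflow - 20.
Solve 2*inflow - 20 = -32: inflow = (-32 + 20) / 2 = -6.

inflow = -6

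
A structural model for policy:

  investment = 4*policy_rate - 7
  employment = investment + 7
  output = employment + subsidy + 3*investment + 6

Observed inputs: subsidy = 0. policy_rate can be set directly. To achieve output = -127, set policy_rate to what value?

policy_rate = -7

Substituting into the employment equation gives employment = 4*policy_rate.
This gives output = 16*policy_rate - 15.
Solve 16*policy_rate - 15 = -127: policy_rate = (-127 + 15) / 16 = -7.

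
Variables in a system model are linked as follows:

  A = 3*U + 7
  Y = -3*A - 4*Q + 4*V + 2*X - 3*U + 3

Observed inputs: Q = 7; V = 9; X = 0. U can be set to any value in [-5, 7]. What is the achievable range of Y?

-94 to 50

Substituting into the Y equation gives Y = -12*U - 10.
Linear in U, so extremes are at the endpoints: U = -5 gives Y = 50; U = 7 gives Y = -94.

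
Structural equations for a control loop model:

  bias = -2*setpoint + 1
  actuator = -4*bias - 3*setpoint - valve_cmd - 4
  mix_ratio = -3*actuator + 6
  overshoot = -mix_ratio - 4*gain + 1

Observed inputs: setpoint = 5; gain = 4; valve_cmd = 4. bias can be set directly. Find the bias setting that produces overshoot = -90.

bias = 0

Intervening on bias fixes its value directly, overriding its dependence on setpoint.
Substituting into the actuator equation gives actuator = -4*bias - 23.
mix_ratio becomes 12*bias + 75.
Substituting into the overshoot equation gives overshoot = -12*bias - 90.
Solve -12*bias - 90 = -90: bias = (-90 + 90) / -12 = 0.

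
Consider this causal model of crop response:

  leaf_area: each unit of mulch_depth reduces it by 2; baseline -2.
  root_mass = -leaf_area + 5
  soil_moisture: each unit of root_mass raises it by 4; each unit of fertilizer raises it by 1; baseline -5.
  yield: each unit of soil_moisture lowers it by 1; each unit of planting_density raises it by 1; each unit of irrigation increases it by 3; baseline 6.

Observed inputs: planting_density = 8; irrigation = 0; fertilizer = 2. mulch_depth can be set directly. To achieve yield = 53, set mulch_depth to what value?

Substituting into the root_mass equation gives root_mass = 2*mulch_depth + 7.
Substituting into the soil_moisture equation gives soil_moisture = 8*mulch_depth + 25.
This gives yield = -8*mulch_depth - 11.
Solve -8*mulch_depth - 11 = 53: mulch_depth = (53 + 11) / -8 = -8.

mulch_depth = -8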